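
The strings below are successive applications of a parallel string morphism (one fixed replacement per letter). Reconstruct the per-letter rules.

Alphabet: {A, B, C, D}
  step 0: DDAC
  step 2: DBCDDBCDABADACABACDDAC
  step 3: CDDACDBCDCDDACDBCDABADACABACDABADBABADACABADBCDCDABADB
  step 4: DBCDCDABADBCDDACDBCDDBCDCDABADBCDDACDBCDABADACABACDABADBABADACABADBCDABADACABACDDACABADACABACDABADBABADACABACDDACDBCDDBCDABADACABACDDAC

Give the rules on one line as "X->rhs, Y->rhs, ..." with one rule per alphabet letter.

A->ABA, B->DAC, C->DB, D->CD

  step 3 ⇒ step 4: CDDACDBCDCDDACDBCDABADACABACDABADBABADACABADBCDCDABADB ⇒ DB·CD·CD·ABA·DB·CD·DAC·DB·CD·DB·CD·CD·ABA·DB·CD·DAC·DB·CD·ABA·DAC·ABA·CD·ABA·DB·ABA·DAC·ABA·DB·CD·ABA·DAC·ABA·CD·DAC·ABA·DAC·ABA·CD·ABA·DB·ABA·DAC·ABA·CD·DAC·DB·CD·DB·CD·ABA·DAC·ABA·CD·DAC
    A ↦ ABA
    B ↦ DAC
    C ↦ DB
    D ↦ CD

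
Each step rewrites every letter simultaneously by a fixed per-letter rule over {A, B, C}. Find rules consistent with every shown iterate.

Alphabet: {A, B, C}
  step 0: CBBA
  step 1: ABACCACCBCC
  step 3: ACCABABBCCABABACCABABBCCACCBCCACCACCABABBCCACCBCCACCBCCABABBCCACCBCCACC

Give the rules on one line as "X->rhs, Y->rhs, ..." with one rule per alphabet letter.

  step 0 ⇒ step 1: CBBA ⇒ AB·ACC·ACC·BCC
    A ↦ BCC
    B ↦ ACC
    C ↦ AB

A->BCC, B->ACC, C->AB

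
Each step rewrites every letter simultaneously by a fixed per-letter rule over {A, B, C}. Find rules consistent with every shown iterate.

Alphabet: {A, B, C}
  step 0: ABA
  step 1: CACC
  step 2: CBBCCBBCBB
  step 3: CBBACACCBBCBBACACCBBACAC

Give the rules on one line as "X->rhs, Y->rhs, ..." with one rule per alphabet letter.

A->C, B->AC, C->CBB

  step 2 ⇒ step 3: CBBCCBBCBB ⇒ CBB·AC·AC·CBB·CBB·AC·AC·CBB·AC·AC
    B ↦ AC
    C ↦ CBB
  step 0 ⇒ step 1: ABA ⇒ C·AC·C
    A ↦ C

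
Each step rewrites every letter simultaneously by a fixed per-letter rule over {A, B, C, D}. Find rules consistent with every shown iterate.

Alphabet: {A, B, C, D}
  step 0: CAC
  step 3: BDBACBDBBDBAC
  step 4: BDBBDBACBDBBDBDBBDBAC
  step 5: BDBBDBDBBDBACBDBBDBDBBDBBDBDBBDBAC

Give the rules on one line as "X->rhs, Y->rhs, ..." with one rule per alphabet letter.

A->B, B->BD, C->AC, D->B

  step 4 ⇒ step 5: BDBBDBACBDBBDBDBBDBAC ⇒ BD·B·BD·BD·B·BD·B·AC·BD·B·BD·BD·B·BD·B·BD·BD·B·BD·B·AC
    A ↦ B
    B ↦ BD
    C ↦ AC
    D ↦ B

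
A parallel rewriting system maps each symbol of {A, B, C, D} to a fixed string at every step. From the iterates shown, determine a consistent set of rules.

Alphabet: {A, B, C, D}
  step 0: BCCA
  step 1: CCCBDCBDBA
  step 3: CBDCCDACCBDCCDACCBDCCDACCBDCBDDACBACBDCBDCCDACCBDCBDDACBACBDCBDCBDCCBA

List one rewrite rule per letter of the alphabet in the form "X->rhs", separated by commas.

  step 0 ⇒ step 1: BCCA ⇒ CC·CBD·CBD·BA
    A ↦ BA
    B ↦ CC
    C ↦ CBD
    D ↦ DAC  (constrained at step 1)

A->BA, B->CC, C->CBD, D->DAC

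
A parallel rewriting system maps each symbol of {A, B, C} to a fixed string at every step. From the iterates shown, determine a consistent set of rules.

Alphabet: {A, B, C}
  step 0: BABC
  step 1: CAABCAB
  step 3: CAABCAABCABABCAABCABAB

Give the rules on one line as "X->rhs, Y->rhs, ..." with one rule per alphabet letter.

A->AB, B->CA, C->B

  step 0 ⇒ step 1: BABC ⇒ CA·AB·CA·B
    A ↦ AB
    B ↦ CA
    C ↦ B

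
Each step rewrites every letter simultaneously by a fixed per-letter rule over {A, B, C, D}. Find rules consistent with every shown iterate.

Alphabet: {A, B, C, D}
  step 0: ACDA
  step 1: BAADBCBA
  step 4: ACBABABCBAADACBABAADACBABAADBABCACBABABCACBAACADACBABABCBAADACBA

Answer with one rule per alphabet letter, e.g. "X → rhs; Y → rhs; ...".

  step 0 ⇒ step 1: ACDA ⇒ BA·AD·BC·BA
    A ↦ BA
    C ↦ AD
    D ↦ BC
    B ↦ AC  (constrained at step 1)

A->BA, B->AC, C->AD, D->BC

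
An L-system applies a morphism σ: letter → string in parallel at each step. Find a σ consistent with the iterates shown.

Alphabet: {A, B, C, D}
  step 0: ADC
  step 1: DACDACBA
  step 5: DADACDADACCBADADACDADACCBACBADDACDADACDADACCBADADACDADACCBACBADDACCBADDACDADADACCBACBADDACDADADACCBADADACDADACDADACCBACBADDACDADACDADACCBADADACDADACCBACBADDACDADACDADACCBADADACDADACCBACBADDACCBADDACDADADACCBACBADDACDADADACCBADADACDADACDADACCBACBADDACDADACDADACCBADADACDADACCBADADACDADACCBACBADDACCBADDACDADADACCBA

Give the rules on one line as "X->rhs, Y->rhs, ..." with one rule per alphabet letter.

  step 0 ⇒ step 1: ADC ⇒ DAC·DA·CBA
    A ↦ DAC
    C ↦ CBA
    D ↦ DA
    B ↦ D  (constrained at step 1)

A->DAC, B->D, C->CBA, D->DA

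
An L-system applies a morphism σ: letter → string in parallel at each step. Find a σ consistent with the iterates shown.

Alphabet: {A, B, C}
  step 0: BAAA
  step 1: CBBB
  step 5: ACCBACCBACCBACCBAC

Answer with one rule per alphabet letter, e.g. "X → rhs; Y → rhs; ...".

A->B, B->C, C->AC

  step 0 ⇒ step 1: BAAA ⇒ C·B·B·B
    A ↦ B
    B ↦ C
    C ↦ AC  (constrained at step 1)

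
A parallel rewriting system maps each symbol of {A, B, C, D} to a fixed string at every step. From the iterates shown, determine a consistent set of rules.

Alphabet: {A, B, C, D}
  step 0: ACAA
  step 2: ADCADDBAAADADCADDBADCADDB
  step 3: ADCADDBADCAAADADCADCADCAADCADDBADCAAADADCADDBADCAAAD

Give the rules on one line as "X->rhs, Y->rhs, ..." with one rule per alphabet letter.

  step 2 ⇒ step 3: ADCADDBAAADADCADDBADCADDB ⇒ ADC·A·DDB·ADC·A·A·AD·ADC·ADC·ADC·A·ADC·A·DDB·ADC·A·A·AD·ADC·A·DDB·ADC·A·A·AD
    A ↦ ADC
    B ↦ AD
    C ↦ DDB
    D ↦ A

A->ADC, B->AD, C->DDB, D->A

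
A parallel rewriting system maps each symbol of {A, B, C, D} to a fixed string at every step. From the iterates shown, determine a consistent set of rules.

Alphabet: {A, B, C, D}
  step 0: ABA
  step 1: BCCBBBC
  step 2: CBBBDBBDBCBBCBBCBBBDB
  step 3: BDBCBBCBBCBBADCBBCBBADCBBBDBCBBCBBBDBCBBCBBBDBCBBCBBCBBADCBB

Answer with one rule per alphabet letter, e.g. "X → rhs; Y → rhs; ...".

  step 2 ⇒ step 3: CBBBDBBDBCBBCBBCBBBDB ⇒ BDB·CBB·CBB·CBB·AD·CBB·CBB·AD·CBB·BDB·CBB·CBB·BDB·CBB·CBB·BDB·CBB·CBB·CBB·AD·CBB
    B ↦ CBB
    C ↦ BDB
    D ↦ AD
  step 0 ⇒ step 1: ABA ⇒ BC·CBB·BC
    A ↦ BC

A->BC, B->CBB, C->BDB, D->AD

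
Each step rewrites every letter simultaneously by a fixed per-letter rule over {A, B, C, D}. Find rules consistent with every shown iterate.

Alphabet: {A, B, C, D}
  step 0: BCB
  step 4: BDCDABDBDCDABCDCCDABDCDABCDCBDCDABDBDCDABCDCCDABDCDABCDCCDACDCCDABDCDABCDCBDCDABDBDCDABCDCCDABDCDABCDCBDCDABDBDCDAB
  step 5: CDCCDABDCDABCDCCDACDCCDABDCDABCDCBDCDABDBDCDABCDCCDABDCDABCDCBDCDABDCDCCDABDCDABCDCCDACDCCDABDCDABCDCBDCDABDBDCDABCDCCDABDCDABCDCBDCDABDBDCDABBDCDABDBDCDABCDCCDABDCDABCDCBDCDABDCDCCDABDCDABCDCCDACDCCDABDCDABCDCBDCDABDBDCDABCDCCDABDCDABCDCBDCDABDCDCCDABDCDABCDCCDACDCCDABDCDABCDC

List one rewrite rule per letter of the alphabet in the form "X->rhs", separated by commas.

A->B, B->CDC, C->BD, D->CDA

  step 4 ⇒ step 5: BDCDABDBDCDABCDCCDABDCDABCDCBDCDABDBDCDABCDCCDABDCDABCDCCDACDCCDABDCDABCDCBDCDABDBDCDABCDCCDABDCDABCDCBDCDABDBDCDAB ⇒ CDC·CDA·BD·CDA·B·CDC·CDA·CDC·CDA·BD·CDA·B·CDC·BD·CDA·BD·BD·CDA·B·CDC·CDA·BD·CDA·B·CDC·BD·CDA·BD·CDC·CDA·BD·CDA·B·CDC·CDA·CDC·CDA·BD·CDA·B·CDC·BD·CDA·BD·BD·CDA·B·CDC·CDA·BD·CDA·B·CDC·BD·CDA·BD·BD·CDA·B·BD·CDA·BD·BD·CDA·B·CDC·CDA·BD·CDA·B·CDC·BD·CDA·BD·CDC·CDA·BD·CDA·B·CDC·CDA·CDC·CDA·BD·CDA·B·CDC·BD·CDA·BD·BD·CDA·B·CDC·CDA·BD·CDA·B·CDC·BD·CDA·BD·CDC·CDA·BD·CDA·B·CDC·CDA·CDC·CDA·BD·CDA·B·CDC
    A ↦ B
    B ↦ CDC
    C ↦ BD
    D ↦ CDA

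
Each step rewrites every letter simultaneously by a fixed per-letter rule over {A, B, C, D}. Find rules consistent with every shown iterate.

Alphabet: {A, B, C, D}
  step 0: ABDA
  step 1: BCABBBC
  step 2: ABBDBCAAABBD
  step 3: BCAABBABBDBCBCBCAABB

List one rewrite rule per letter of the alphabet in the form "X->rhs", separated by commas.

  step 2 ⇒ step 3: ABBDBCAAABBD ⇒ BC·A·A·BB·A·BBD·BC·BC·BC·A·A·BB
    A ↦ BC
    B ↦ A
    C ↦ BBD
    D ↦ BB

A->BC, B->A, C->BBD, D->BB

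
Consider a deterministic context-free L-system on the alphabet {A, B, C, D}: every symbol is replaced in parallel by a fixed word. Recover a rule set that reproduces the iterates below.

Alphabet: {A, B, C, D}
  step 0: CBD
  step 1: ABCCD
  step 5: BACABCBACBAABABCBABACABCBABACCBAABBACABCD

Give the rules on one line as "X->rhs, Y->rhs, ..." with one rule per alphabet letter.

A->BA, B->C, C->AB, D->CD

  step 0 ⇒ step 1: CBD ⇒ AB·C·CD
    B ↦ C
    C ↦ AB
    D ↦ CD
    A ↦ BA  (constrained at step 1)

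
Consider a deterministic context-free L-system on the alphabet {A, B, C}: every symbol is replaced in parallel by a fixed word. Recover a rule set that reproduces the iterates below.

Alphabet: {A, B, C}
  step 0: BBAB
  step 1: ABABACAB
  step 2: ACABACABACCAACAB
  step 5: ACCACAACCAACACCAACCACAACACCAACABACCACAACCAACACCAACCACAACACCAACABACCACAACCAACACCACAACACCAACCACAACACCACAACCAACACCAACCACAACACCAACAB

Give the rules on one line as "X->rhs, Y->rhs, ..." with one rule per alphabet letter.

  step 1 ⇒ step 2: ABABACAB ⇒ AC·AB·AC·AB·AC·CA·AC·AB
    A ↦ AC
    B ↦ AB
    C ↦ CA

A->AC, B->AB, C->CA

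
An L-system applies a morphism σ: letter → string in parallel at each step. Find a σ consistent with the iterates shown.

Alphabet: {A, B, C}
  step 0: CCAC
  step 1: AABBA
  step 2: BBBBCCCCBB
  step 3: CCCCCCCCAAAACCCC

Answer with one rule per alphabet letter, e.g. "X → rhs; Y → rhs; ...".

A->BB, B->CC, C->A

  step 2 ⇒ step 3: BBBBCCCCBB ⇒ CC·CC·CC·CC·A·A·A·A·CC·CC
    B ↦ CC
    C ↦ A
  step 0 ⇒ step 1: CCAC ⇒ A·A·BB·A
    A ↦ BB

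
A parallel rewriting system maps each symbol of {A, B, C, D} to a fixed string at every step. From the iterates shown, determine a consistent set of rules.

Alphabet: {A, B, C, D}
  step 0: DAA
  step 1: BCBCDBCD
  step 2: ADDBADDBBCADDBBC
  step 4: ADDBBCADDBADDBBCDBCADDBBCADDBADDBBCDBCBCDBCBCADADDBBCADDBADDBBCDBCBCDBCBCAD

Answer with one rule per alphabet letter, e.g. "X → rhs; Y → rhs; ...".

A->BCD, B->AD, C->DB, D->BC

  step 1 ⇒ step 2: BCBCDBCD ⇒ AD·DB·AD·DB·BC·AD·DB·BC
    B ↦ AD
    C ↦ DB
    D ↦ BC
  step 0 ⇒ step 1: DAA ⇒ BC·BCD·BCD
    A ↦ BCD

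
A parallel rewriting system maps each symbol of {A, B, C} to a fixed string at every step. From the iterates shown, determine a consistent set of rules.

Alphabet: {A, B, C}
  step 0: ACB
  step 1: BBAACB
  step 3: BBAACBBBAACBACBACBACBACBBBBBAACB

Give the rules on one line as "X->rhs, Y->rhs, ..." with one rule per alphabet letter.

  step 0 ⇒ step 1: ACB ⇒ BB·A·ACB
    A ↦ BB
    B ↦ ACB
    C ↦ A

A->BB, B->ACB, C->A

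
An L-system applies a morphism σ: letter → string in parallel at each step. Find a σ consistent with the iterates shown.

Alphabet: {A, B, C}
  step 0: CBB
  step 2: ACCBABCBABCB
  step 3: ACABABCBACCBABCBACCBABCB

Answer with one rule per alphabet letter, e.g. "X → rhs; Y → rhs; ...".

  step 2 ⇒ step 3: ACCBABCBABCB ⇒ AC·AB·AB·CB·AC·CB·AB·CB·AC·CB·AB·CB
    A ↦ AC
    B ↦ CB
    C ↦ AB

A->AC, B->CB, C->AB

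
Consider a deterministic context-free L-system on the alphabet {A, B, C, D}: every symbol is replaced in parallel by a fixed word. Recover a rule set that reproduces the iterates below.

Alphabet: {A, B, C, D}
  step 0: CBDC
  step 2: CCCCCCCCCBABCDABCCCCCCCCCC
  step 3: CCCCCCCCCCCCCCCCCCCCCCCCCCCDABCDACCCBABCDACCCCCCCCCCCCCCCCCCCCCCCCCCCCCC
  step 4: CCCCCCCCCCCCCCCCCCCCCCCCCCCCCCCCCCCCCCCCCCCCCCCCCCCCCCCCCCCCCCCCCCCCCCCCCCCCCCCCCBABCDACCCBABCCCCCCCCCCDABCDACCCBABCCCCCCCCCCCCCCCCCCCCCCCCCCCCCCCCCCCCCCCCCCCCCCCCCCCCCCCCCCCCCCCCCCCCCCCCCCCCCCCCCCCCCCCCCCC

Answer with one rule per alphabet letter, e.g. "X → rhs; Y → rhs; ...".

A->BC, B->DA, C->CCC, D->BA

  step 3 ⇒ step 4: CCCCCCCCCCCCCCCCCCCCCCCCCCCDABCDACCCBABCDACCCCCCCCCCCCCCCCCCCCCCCCCCCCCC ⇒ CCC·CCC·CCC·CCC·CCC·CCC·CCC·CCC·CCC·CCC·CCC·CCC·CCC·CCC·CCC·CCC·CCC·CCC·CCC·CCC·CCC·CCC·CCC·CCC·CCC·CCC·CCC·BA·BC·DA·CCC·BA·BC·CCC·CCC·CCC·DA·BC·DA·CCC·BA·BC·CCC·CCC·CCC·CCC·CCC·CCC·CCC·CCC·CCC·CCC·CCC·CCC·CCC·CCC·CCC·CCC·CCC·CCC·CCC·CCC·CCC·CCC·CCC·CCC·CCC·CCC·CCC·CCC·CCC·CCC
    A ↦ BC
    B ↦ DA
    C ↦ CCC
    D ↦ BA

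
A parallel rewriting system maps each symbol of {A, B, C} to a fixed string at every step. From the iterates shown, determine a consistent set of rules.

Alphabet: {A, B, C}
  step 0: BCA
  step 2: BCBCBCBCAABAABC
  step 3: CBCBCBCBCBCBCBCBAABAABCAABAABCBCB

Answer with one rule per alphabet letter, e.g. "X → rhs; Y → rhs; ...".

A->AAB, B->C, C->BCB

  step 2 ⇒ step 3: BCBCBCBCAABAABC ⇒ C·BCB·C·BCB·C·BCB·C·BCB·AAB·AAB·C·AAB·AAB·C·BCB
    A ↦ AAB
    B ↦ C
    C ↦ BCB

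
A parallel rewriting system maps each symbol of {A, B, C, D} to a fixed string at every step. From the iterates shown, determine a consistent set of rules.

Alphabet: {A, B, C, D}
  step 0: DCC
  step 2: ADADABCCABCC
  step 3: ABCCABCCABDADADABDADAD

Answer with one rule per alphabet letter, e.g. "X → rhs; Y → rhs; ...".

A->AB, B->D, C->AD, D->CC

  step 2 ⇒ step 3: ADADABCCABCC ⇒ AB·CC·AB·CC·AB·D·AD·AD·AB·D·AD·AD
    A ↦ AB
    B ↦ D
    C ↦ AD
    D ↦ CC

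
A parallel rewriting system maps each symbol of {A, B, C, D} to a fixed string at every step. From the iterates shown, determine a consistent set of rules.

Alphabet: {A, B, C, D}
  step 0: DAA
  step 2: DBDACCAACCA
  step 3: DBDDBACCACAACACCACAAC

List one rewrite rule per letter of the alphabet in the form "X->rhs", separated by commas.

  step 2 ⇒ step 3: DBDACCAACCA ⇒ DB·D·DB·AC·CA·CA·AC·AC·CA·CA·AC
    A ↦ AC
    B ↦ D
    C ↦ CA
    D ↦ DB

A->AC, B->D, C->CA, D->DB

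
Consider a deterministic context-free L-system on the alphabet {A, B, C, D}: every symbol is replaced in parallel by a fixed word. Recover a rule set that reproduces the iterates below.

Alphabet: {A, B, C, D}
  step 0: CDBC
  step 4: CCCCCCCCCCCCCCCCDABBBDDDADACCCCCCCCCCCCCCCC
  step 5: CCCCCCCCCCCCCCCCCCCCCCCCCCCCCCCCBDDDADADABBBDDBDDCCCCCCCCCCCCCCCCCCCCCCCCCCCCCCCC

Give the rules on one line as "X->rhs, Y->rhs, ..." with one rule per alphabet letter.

  step 4 ⇒ step 5: CCCCCCCCCCCCCCCCDABBBDDDADACCCCCCCCCCCCCCCC ⇒ CC·CC·CC·CC·CC·CC·CC·CC·CC·CC·CC·CC·CC·CC·CC·CC·B·DD·DA·DA·DA·B·B·B·DD·B·DD·CC·CC·CC·CC·CC·CC·CC·CC·CC·CC·CC·CC·CC·CC·CC·CC
    A ↦ DD
    B ↦ DA
    C ↦ CC
    D ↦ B

A->DD, B->DA, C->CC, D->B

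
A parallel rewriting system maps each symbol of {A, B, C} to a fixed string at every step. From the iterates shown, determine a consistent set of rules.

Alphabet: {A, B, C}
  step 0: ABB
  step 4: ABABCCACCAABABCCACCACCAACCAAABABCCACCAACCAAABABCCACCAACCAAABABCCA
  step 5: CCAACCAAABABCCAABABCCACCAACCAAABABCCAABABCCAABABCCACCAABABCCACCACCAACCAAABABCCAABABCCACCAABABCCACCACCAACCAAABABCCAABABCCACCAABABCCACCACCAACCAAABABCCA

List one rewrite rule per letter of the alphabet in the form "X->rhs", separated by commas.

  step 4 ⇒ step 5: ABABCCACCAABABCCACCACCAACCAAABABCCACCAACCAAABABCCACCAACCAAABABCCA ⇒ CCA·A·CCA·A·AB·AB·CCA·AB·AB·CCA·CCA·A·CCA·A·AB·AB·CCA·AB·AB·CCA·AB·AB·CCA·CCA·AB·AB·CCA·CCA·CCA·A·CCA·A·AB·AB·CCA·AB·AB·CCA·CCA·AB·AB·CCA·CCA·CCA·A·CCA·A·AB·AB·CCA·AB·AB·CCA·CCA·AB·AB·CCA·CCA·CCA·A·CCA·A·AB·AB·CCA
    A ↦ CCA
    B ↦ A
    C ↦ AB

A->CCA, B->A, C->AB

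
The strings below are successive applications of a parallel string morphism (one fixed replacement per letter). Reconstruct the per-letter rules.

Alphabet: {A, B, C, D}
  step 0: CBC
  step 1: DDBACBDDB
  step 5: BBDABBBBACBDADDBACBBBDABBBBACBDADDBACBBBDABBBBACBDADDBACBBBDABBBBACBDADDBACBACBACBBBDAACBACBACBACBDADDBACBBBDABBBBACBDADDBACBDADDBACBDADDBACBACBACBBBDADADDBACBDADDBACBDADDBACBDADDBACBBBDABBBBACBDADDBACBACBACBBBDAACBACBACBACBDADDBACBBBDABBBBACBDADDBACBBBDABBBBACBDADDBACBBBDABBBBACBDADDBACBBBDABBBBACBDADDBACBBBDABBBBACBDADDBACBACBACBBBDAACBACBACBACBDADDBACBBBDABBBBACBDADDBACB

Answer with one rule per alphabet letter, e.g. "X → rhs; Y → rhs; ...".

  step 0 ⇒ step 1: CBC ⇒ DDB·ACB·DDB
    B ↦ ACB
    C ↦ DDB
    A ↦ DA  (constrained at step 1)
    D ↦ BB  (constrained at step 1)

A->DA, B->ACB, C->DDB, D->BB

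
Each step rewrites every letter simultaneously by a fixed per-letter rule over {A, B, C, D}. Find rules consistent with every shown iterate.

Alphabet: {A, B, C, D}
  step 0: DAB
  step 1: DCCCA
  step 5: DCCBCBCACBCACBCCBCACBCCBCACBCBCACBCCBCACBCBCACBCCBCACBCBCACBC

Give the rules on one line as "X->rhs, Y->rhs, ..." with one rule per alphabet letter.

  step 0 ⇒ step 1: DAB ⇒ DC·C·CA
    A ↦ C
    B ↦ CA
    D ↦ DC
    C ↦ CB  (constrained at step 1)

A->C, B->CA, C->CB, D->DC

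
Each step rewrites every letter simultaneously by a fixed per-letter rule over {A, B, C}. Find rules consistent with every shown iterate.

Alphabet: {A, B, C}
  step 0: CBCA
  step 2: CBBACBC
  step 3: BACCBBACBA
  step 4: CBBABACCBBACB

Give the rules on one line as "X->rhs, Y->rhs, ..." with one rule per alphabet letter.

A->B, B->C, C->BA

  step 3 ⇒ step 4: BACCBBACBA ⇒ C·B·BA·BA·C·C·B·BA·C·B
    A ↦ B
    B ↦ C
    C ↦ BA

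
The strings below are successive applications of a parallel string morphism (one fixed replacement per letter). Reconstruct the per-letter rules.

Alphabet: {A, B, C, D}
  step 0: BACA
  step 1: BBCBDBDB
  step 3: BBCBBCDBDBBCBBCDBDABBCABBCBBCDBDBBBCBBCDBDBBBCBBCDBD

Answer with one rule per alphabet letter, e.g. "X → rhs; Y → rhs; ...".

A->B, B->BBC, C->DBD, D->A

  step 0 ⇒ step 1: BACA ⇒ BBC·B·DBD·B
    A ↦ B
    B ↦ BBC
    C ↦ DBD
    D ↦ A  (constrained at step 1)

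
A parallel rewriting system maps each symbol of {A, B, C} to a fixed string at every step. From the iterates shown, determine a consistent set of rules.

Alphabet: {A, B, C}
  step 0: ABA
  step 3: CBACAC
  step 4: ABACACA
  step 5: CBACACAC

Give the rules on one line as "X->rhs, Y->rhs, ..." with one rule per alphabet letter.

A->C, B->BA, C->A

  step 4 ⇒ step 5: ABACACA ⇒ C·BA·C·A·C·A·C
    A ↦ C
    B ↦ BA
    C ↦ A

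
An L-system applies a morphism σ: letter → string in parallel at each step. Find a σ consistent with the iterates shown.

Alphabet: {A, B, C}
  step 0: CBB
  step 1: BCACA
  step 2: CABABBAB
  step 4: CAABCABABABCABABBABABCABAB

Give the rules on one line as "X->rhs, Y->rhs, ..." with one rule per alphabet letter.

  step 1 ⇒ step 2: BCACA ⇒ CA·B·AB·B·AB
    A ↦ AB
    B ↦ CA
    C ↦ B

A->AB, B->CA, C->B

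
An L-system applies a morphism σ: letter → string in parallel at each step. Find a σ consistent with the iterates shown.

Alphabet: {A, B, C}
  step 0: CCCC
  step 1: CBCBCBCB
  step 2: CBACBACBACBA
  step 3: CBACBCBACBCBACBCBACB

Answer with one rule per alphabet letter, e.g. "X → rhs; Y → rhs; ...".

  step 2 ⇒ step 3: CBACBACBACBA ⇒ CB·A·CB·CB·A·CB·CB·A·CB·CB·A·CB
    A ↦ CB
    B ↦ A
    C ↦ CB

A->CB, B->A, C->CB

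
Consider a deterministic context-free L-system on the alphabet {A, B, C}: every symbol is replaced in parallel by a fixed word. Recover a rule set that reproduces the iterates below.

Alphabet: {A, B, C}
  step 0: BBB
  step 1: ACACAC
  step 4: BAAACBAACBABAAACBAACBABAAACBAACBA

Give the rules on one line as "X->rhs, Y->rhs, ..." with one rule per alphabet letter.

  step 0 ⇒ step 1: BBB ⇒ AC·AC·AC
    B ↦ AC
    A ↦ BA  (constrained at step 1)
    C ↦ A  (constrained at step 1)

A->BA, B->AC, C->A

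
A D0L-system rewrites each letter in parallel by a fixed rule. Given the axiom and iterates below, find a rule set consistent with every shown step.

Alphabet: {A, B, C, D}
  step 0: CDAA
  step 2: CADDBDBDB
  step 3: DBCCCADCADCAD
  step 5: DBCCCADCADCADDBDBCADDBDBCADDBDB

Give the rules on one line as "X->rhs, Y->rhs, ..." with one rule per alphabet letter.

A->C, B->AD, C->DB, D->C

  step 2 ⇒ step 3: CADDBDBDB ⇒ DB·C·C·C·AD·C·AD·C·AD
    A ↦ C
    B ↦ AD
    C ↦ DB
    D ↦ C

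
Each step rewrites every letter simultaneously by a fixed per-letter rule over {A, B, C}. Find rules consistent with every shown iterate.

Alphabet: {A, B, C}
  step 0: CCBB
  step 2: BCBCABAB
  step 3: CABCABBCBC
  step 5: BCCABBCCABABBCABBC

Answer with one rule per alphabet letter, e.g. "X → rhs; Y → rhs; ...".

A->B, B->C, C->AB

  step 2 ⇒ step 3: BCBCABAB ⇒ C·AB·C·AB·B·C·B·C
    A ↦ B
    B ↦ C
    C ↦ AB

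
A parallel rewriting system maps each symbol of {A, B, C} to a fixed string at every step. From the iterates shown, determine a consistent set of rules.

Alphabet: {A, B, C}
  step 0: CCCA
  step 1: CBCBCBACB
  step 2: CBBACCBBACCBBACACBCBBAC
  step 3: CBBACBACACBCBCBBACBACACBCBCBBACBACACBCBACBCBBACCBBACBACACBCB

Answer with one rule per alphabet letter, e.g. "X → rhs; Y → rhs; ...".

  step 2 ⇒ step 3: CBBACCBBACCBBACACBCBBAC ⇒ CB·BAC·BAC·ACB·CB·CB·BAC·BAC·ACB·CB·CB·BAC·BAC·ACB·CB·ACB·CB·BAC·CB·BAC·BAC·ACB·CB
    A ↦ ACB
    B ↦ BAC
    C ↦ CB

A->ACB, B->BAC, C->CB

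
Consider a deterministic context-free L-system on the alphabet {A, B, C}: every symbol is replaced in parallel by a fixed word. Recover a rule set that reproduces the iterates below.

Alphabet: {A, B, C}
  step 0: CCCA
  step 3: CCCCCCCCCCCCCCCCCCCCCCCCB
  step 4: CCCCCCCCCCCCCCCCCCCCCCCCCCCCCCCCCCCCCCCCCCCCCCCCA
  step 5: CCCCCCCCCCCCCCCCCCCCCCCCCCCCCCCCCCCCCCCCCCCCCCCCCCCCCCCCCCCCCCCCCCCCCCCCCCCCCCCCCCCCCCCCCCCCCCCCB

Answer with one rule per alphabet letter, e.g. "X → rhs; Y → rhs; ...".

  step 4 ⇒ step 5: CCCCCCCCCCCCCCCCCCCCCCCCCCCCCCCCCCCCCCCCCCCCCCCCA ⇒ CC·CC·CC·CC·CC·CC·CC·CC·CC·CC·CC·CC·CC·CC·CC·CC·CC·CC·CC·CC·CC·CC·CC·CC·CC·CC·CC·CC·CC·CC·CC·CC·CC·CC·CC·CC·CC·CC·CC·CC·CC·CC·CC·CC·CC·CC·CC·CC·B
    A ↦ B
    C ↦ CC
  step 3 ⇒ step 4: CCCCCCCCCCCCCCCCCCCCCCCCB ⇒ CC·CC·CC·CC·CC·CC·CC·CC·CC·CC·CC·CC·CC·CC·CC·CC·CC·CC·CC·CC·CC·CC·CC·CC·A
    B ↦ A

A->B, B->A, C->CC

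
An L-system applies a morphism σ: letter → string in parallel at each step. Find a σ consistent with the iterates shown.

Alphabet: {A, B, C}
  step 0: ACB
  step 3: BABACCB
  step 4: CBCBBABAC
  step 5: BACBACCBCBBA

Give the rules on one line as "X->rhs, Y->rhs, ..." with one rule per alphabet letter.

  step 4 ⇒ step 5: CBCBBABAC ⇒ BA·C·BA·C·C·B·C·B·BA
    A ↦ B
    B ↦ C
    C ↦ BA

A->B, B->C, C->BA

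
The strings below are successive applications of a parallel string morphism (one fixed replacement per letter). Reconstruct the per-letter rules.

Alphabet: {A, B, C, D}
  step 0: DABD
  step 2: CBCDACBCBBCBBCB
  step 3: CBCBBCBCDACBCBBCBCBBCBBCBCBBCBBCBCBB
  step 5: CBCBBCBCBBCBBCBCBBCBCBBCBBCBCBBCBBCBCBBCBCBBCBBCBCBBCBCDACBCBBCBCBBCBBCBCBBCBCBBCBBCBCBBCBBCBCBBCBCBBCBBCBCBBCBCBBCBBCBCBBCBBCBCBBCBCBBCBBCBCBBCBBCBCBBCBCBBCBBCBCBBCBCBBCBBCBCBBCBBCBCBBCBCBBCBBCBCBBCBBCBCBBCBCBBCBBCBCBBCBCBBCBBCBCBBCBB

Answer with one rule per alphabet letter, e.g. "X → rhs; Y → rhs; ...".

  step 2 ⇒ step 3: CBCDACBCBBCBBCB ⇒ CB·CBB·CB·C·DA·CB·CBB·CB·CBB·CBB·CB·CBB·CBB·CB·CBB
    A ↦ DA
    B ↦ CBB
    C ↦ CB
    D ↦ C

A->DA, B->CBB, C->CB, D->C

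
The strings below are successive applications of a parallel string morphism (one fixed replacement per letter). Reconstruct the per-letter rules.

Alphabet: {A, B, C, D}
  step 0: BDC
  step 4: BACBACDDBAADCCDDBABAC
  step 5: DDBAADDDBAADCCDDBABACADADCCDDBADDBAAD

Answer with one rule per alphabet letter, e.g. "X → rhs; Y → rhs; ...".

A->BA, B->DD, C->AD, D->C

  step 4 ⇒ step 5: BACBACDDBAADCCDDBABAC ⇒ DD·BA·AD·DD·BA·AD·C·C·DD·BA·BA·C·AD·AD·C·C·DD·BA·DD·BA·AD
    A ↦ BA
    B ↦ DD
    C ↦ AD
    D ↦ C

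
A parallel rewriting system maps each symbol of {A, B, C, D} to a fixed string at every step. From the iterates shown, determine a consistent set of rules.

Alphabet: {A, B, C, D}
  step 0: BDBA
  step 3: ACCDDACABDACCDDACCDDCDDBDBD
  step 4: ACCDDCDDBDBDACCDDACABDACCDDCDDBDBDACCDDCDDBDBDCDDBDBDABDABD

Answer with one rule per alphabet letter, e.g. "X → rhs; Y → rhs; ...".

  step 3 ⇒ step 4: ACCDDACABDACCDDACCDDCDDBDBD ⇒ AC·CDD·CDD·BD·BD·AC·CDD·AC·A·BD·AC·CDD·CDD·BD·BD·AC·CDD·CDD·BD·BD·CDD·BD·BD·A·BD·A·BD
    A ↦ AC
    B ↦ A
    C ↦ CDD
    D ↦ BD

A->AC, B->A, C->CDD, D->BD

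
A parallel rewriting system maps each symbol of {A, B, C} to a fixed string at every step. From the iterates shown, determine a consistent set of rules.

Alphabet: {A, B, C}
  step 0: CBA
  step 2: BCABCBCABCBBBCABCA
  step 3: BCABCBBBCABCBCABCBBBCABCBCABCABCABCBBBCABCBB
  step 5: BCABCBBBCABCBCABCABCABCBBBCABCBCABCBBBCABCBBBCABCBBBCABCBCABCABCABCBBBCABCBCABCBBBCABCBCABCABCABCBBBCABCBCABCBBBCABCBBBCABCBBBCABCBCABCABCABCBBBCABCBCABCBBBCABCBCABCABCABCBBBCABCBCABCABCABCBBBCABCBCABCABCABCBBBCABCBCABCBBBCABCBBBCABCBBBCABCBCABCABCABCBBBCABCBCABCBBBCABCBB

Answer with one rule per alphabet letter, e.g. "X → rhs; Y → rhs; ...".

A->BB, B->BCA, C->BC

  step 2 ⇒ step 3: BCABCBCABCBBBCABCA ⇒ BCA·BC·BB·BCA·BC·BCA·BC·BB·BCA·BC·BCA·BCA·BCA·BC·BB·BCA·BC·BB
    A ↦ BB
    B ↦ BCA
    C ↦ BC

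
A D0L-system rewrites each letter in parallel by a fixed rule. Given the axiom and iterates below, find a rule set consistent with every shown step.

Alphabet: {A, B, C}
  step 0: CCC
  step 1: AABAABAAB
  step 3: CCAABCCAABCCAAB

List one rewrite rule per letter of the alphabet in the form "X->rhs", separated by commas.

A->B, B->C, C->AAB

  step 0 ⇒ step 1: CCC ⇒ AAB·AAB·AAB
    C ↦ AAB
    A ↦ B  (constrained at step 1)
    B ↦ C  (constrained at step 1)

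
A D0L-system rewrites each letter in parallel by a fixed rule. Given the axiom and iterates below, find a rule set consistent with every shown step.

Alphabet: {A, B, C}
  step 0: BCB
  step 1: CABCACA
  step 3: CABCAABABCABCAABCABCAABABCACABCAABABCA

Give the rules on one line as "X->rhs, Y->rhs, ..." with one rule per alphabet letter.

A->AB, B->CA, C->BCA

  step 0 ⇒ step 1: BCB ⇒ CA·BCA·CA
    B ↦ CA
    C ↦ BCA
    A ↦ AB  (constrained at step 1)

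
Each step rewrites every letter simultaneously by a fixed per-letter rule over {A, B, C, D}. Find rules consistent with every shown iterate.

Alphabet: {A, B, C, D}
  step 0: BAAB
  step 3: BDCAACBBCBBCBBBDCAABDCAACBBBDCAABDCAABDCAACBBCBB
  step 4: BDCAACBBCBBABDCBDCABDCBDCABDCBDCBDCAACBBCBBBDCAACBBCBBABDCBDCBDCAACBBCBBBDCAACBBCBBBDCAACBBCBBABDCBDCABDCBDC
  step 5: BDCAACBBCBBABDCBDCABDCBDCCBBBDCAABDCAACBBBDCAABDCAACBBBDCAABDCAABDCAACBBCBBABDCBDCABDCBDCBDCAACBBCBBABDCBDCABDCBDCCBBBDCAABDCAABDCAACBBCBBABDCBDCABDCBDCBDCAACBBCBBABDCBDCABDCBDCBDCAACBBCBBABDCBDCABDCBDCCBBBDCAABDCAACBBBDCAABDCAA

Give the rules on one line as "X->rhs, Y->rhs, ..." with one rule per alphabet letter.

A->CBB, B->BDC, C->A, D->A

  step 4 ⇒ step 5: BDCAACBBCBBABDCBDCABDCBDCABDCBDCBDCAACBBCBBBDCAACBBCBBABDCBDCBDCAACBBCBBBDCAACBBCBBBDCAACBBCBBABDCBDCABDCBDC ⇒ BDC·A·A·CBB·CBB·A·BDC·BDC·A·BDC·BDC·CBB·BDC·A·A·BDC·A·A·CBB·BDC·A·A·BDC·A·A·CBB·BDC·A·A·BDC·A·A·BDC·A·A·CBB·CBB·A·BDC·BDC·A·BDC·BDC·BDC·A·A·CBB·CBB·A·BDC·BDC·A·BDC·BDC·CBB·BDC·A·A·BDC·A·A·BDC·A·A·CBB·CBB·A·BDC·BDC·A·BDC·BDC·BDC·A·A·CBB·CBB·A·BDC·BDC·A·BDC·BDC·BDC·A·A·CBB·CBB·A·BDC·BDC·A·BDC·BDC·CBB·BDC·A·A·BDC·A·A·CBB·BDC·A·A·BDC·A·A
    A ↦ CBB
    B ↦ BDC
    C ↦ A
    D ↦ A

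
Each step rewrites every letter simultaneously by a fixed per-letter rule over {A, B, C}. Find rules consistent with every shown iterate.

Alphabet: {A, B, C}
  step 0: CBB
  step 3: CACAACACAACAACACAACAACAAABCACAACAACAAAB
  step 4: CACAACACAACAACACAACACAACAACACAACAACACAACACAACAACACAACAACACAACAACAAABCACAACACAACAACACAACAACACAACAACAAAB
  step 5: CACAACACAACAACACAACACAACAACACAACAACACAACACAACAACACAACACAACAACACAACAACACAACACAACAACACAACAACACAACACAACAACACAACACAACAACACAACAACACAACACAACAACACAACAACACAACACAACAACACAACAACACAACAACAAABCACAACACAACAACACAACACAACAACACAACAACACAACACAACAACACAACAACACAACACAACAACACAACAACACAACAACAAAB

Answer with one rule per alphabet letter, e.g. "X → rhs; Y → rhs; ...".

  step 4 ⇒ step 5: CACAACACAACAACACAACACAACAACACAACAACACAACACAACAACACAACAACACAACAACAAABCACAACACAACAACACAACAACACAACAACAAAB ⇒ CA·CAA·CA·CAA·CAA·CA·CAA·CA·CAA·CAA·CA·CAA·CAA·CA·CAA·CA·CAA·CAA·CA·CAA·CA·CAA·CAA·CA·CAA·CAA·CA·CAA·CA·CAA·CAA·CA·CAA·CAA·CA·CAA·CA·CAA·CAA·CA·CAA·CA·CAA·CAA·CA·CAA·CAA·CA·CAA·CA·CAA·CAA·CA·CAA·CAA·CA·CAA·CA·CAA·CAA·CA·CAA·CAA·CA·CAA·CAA·CAA·AB·CA·CAA·CA·CAA·CAA·CA·CAA·CA·CAA·CAA·CA·CAA·CAA·CA·CAA·CA·CAA·CAA·CA·CAA·CAA·CA·CAA·CA·CAA·CAA·CA·CAA·CAA·CA·CAA·CAA·CAA·AB
    A ↦ CAA
    B ↦ AB
    C ↦ CA

A->CAA, B->AB, C->CA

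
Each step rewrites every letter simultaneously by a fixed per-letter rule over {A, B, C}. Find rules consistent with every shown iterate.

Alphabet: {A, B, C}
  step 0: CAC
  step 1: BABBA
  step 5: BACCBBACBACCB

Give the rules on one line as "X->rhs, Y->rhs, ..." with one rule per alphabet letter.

A->B, B->C, C->BA

  step 0 ⇒ step 1: CAC ⇒ BA·B·BA
    A ↦ B
    C ↦ BA
    B ↦ C  (constrained at step 1)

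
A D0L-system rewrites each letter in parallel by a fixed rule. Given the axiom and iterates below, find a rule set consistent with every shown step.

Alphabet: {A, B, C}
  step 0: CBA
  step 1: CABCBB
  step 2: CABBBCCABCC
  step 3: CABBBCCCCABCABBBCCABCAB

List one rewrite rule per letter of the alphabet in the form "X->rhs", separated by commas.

  step 2 ⇒ step 3: CABBBCCABCC ⇒ CAB·BB·C·C·C·CAB·CAB·BB·C·CAB·CAB
    A ↦ BB
    B ↦ C
    C ↦ CAB

A->BB, B->C, C->CAB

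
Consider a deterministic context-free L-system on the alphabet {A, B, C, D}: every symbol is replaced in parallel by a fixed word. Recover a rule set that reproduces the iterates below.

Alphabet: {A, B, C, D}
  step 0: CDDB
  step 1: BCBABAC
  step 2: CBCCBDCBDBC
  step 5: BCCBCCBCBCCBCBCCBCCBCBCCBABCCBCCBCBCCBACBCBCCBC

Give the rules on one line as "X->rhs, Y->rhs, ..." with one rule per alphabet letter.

A->BD, B->C, C->BC, D->BA

  step 1 ⇒ step 2: BCBABAC ⇒ C·BC·C·BD·C·BD·BC
    A ↦ BD
    B ↦ C
    C ↦ BC
  step 0 ⇒ step 1: CDDB ⇒ BC·BA·BA·C
    D ↦ BA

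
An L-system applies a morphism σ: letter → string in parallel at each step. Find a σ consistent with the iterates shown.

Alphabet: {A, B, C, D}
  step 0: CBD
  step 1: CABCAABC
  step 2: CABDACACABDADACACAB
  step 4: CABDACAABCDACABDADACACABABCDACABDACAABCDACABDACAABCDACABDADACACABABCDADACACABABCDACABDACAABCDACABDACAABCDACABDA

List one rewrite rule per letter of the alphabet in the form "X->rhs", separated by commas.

A->DA, B->CA, C->CAB, D->ABC

  step 1 ⇒ step 2: CABCAABC ⇒ CAB·DA·CA·CAB·DA·DA·CA·CAB
    A ↦ DA
    B ↦ CA
    C ↦ CAB
  step 0 ⇒ step 1: CBD ⇒ CAB·CA·ABC
    D ↦ ABC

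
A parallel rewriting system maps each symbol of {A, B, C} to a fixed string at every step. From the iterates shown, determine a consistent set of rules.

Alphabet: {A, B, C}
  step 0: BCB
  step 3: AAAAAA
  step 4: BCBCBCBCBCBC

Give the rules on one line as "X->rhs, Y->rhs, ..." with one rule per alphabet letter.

  step 3 ⇒ step 4: AAAAAA ⇒ BC·BC·BC·BC·BC·BC
    A ↦ BC
    B ↦ A  (constrained at step 0)
    C ↦ A  (constrained at step 0)

A->BC, B->A, C->A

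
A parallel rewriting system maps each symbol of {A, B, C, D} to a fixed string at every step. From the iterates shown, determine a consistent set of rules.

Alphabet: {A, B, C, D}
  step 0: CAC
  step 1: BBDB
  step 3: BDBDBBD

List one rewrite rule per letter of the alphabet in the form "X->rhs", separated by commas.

A->BD, B->A, C->B, D->C

  step 0 ⇒ step 1: CAC ⇒ B·BD·B
    A ↦ BD
    C ↦ B
    B ↦ A  (constrained at step 1)
    D ↦ C  (constrained at step 1)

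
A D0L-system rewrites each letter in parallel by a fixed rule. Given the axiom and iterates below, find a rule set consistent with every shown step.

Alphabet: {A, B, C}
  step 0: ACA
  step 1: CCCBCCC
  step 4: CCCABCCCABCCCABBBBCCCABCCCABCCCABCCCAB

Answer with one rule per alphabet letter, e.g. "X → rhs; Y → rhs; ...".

  step 0 ⇒ step 1: ACA ⇒ CCC·B·CCC
    A ↦ CCC
    C ↦ B
    B ↦ AB  (constrained at step 1)

A->CCC, B->AB, C->B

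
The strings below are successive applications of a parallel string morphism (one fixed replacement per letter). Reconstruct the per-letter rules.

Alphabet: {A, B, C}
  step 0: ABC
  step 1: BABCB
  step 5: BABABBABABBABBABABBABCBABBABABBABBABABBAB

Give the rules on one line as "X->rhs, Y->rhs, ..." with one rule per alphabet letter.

  step 0 ⇒ step 1: ABC ⇒ B·AB·CB
    A ↦ B
    B ↦ AB
    C ↦ CB

A->B, B->AB, C->CB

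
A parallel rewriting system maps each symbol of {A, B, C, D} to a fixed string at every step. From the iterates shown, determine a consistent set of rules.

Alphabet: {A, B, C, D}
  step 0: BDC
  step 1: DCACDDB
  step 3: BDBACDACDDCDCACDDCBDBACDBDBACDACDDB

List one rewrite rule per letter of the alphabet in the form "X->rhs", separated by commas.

  step 0 ⇒ step 1: BDC ⇒ DC·ACD·DB
    B ↦ DC
    C ↦ DB
    D ↦ ACD
    A ↦ B  (constrained at step 1)

A->B, B->DC, C->DB, D->ACD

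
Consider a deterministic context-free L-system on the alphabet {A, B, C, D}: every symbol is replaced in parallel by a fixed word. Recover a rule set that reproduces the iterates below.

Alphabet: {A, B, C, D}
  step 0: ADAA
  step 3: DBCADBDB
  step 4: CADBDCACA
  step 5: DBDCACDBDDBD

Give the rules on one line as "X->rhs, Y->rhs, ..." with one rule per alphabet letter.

A->D, B->A, C->DB, D->C

  step 4 ⇒ step 5: CADBDCACA ⇒ DB·D·C·A·C·DB·D·DB·D
    A ↦ D
    B ↦ A
    C ↦ DB
    D ↦ C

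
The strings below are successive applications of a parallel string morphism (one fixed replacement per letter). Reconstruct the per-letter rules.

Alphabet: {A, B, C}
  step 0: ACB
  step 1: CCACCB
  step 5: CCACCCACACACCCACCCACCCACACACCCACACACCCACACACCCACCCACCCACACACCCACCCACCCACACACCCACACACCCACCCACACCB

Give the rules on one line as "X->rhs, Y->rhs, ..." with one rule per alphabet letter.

A->CC, B->CB, C->AC

  step 0 ⇒ step 1: ACB ⇒ CC·AC·CB
    A ↦ CC
    B ↦ CB
    C ↦ AC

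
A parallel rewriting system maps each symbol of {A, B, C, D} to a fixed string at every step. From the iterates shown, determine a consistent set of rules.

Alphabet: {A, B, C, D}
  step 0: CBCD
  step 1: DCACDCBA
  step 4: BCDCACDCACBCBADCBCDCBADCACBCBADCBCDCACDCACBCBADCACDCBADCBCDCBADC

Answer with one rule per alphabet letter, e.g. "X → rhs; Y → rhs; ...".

A->BC, B->AC, C->DC, D->BA

  step 0 ⇒ step 1: CBCD ⇒ DC·AC·DC·BA
    B ↦ AC
    C ↦ DC
    D ↦ BA
    A ↦ BC  (constrained at step 1)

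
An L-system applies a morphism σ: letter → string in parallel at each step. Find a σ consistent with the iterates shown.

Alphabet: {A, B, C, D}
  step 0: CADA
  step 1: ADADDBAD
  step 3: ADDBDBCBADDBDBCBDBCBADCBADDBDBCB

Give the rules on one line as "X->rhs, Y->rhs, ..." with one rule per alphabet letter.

A->AD, B->CB, C->AD, D->DB

  step 0 ⇒ step 1: CADA ⇒ AD·AD·DB·AD
    A ↦ AD
    C ↦ AD
    D ↦ DB
    B ↦ CB  (constrained at step 1)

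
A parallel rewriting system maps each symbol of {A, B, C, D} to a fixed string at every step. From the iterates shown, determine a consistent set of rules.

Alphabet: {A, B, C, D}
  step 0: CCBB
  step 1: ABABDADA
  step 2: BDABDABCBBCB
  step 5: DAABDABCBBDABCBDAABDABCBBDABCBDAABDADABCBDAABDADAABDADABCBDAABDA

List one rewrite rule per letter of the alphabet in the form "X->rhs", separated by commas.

  step 1 ⇒ step 2: ABABDADA ⇒ B·DA·B·DA·BC·B·BC·B
    A ↦ B
    B ↦ DA
    D ↦ BC
  step 0 ⇒ step 1: CCBB ⇒ AB·AB·DA·DA
    C ↦ AB

A->B, B->DA, C->AB, D->BC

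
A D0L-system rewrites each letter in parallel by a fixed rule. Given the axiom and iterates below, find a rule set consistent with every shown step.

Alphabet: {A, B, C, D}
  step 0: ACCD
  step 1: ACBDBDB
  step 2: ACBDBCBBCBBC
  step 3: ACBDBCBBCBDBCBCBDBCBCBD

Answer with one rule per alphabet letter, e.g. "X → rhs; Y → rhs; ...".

  step 2 ⇒ step 3: ACBDBCBBCBBC ⇒ AC·BD·BC·B·BC·BD·BC·BC·BD·BC·BC·BD
    A ↦ AC
    B ↦ BC
    C ↦ BD
    D ↦ B

A->AC, B->BC, C->BD, D->B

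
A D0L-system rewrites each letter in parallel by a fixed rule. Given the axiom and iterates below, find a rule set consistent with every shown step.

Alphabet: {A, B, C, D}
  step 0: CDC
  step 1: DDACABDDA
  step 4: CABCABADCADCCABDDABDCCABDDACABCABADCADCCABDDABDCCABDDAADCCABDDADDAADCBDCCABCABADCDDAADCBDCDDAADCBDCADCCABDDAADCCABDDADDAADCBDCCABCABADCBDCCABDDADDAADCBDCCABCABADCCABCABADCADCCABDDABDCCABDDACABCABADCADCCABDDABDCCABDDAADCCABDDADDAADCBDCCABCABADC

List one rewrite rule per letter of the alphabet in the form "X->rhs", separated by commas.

A->ADC, B->BDC, C->DDA, D->CAB

  step 0 ⇒ step 1: CDC ⇒ DDA·CAB·DDA
    C ↦ DDA
    D ↦ CAB
    A ↦ ADC  (constrained at step 1)
    B ↦ BDC  (constrained at step 1)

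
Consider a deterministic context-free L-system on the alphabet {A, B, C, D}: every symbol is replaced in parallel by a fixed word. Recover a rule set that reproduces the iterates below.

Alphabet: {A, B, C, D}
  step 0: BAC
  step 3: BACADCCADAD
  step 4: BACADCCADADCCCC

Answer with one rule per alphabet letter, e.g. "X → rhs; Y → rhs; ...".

  step 3 ⇒ step 4: BACADCCADAD ⇒ BA·C·AD·C·C·AD·AD·C·C·C·C
    A ↦ C
    B ↦ BA
    C ↦ AD
    D ↦ C

A->C, B->BA, C->AD, D->C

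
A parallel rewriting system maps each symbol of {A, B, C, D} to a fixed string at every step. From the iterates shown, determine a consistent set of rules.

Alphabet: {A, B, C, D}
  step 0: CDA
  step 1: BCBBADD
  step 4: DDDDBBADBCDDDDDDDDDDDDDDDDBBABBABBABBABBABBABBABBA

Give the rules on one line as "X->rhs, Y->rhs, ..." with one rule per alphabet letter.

  step 0 ⇒ step 1: CDA ⇒ BC·BBA·DD
    A ↦ DD
    C ↦ BC
    D ↦ BBA
    B ↦ D  (constrained at step 1)

A->DD, B->D, C->BC, D->BBA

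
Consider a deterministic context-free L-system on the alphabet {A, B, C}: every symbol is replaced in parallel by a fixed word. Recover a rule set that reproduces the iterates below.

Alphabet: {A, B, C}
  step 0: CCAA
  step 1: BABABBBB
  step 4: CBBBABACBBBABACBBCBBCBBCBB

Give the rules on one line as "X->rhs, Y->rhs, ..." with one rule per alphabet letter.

A->BB, B->C, C->BA

  step 0 ⇒ step 1: CCAA ⇒ BA·BA·BB·BB
    A ↦ BB
    C ↦ BA
    B ↦ C  (constrained at step 1)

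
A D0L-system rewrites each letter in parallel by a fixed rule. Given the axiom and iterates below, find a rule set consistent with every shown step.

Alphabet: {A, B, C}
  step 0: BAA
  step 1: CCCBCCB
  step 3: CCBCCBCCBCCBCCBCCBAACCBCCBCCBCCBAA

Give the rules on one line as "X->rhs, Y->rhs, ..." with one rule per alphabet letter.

A->CCB, B->C, C->AA

  step 0 ⇒ step 1: BAA ⇒ C·CCB·CCB
    A ↦ CCB
    B ↦ C
    C ↦ AA  (constrained at step 1)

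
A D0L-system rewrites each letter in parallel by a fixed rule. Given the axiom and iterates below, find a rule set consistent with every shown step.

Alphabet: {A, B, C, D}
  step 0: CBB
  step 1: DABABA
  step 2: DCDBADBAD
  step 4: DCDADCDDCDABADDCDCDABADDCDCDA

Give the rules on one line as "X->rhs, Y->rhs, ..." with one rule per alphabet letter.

  step 1 ⇒ step 2: DABABA ⇒ DC·D·BA·D·BA·D
    A ↦ D
    B ↦ BA
    D ↦ DC
  step 0 ⇒ step 1: CBB ⇒ DA·BA·BA
    C ↦ DA

A->D, B->BA, C->DA, D->DC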